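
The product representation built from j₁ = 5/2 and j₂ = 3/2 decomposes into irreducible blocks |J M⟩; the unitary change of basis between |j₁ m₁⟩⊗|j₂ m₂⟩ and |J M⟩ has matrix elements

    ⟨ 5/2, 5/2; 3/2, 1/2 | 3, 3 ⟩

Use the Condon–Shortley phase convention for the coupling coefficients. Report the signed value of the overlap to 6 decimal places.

j₁+j₂−J=1  J+j₁−j₂=4  J−j₁+j₂=2  j₁+j₂+J+1=8
(j₁±m₁, j₂±m₂, J±M) = (5,0,2,1,6,0)
P² = 1440
sum k=0..0:
  [0] +1/48 = 1/48
S = 1/48
C² = P²·S² = 5/8 ; C = +0.790569

+0.790569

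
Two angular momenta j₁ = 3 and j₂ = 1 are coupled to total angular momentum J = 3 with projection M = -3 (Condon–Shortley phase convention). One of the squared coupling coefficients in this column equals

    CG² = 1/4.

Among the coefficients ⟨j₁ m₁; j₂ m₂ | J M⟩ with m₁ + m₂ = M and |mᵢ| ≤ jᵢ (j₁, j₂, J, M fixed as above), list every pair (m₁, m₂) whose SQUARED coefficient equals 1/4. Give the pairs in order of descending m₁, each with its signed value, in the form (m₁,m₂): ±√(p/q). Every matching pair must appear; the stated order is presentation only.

Admissible pairs with m₁+m₂ = M = -3: (-3,0), (-2,-1)
  (m₁,m₂)=(-2,-1): CG² = 1/4, CG = +√(1/4)   ← matches the target
  (m₁,m₂)=(-3,0): CG² = 3/4, CG = −√(3/4)
Pairs with CG² = 1/4: (-2,-1): +√(1/4)

(-2,-1): +√(1/4)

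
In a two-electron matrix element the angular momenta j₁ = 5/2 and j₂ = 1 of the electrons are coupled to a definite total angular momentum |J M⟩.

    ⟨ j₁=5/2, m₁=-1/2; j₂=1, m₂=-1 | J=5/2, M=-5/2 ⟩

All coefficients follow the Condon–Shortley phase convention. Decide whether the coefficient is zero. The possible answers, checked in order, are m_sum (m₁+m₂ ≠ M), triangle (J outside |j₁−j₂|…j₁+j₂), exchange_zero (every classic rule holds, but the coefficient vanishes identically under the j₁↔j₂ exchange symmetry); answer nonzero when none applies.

m-sum: m₁+m₂ = -1/2+(-1) = -3/2, M = -5/2  ✗ ⇒ coefficient is 0

m_sum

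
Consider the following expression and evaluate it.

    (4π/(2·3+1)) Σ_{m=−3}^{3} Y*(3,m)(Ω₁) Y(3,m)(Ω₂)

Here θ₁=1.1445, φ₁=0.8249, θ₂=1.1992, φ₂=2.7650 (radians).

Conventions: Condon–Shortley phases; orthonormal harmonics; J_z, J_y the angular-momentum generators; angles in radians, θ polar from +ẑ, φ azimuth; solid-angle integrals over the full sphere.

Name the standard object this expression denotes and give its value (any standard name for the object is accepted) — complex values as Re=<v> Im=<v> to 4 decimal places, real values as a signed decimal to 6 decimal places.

Legendre polynomial (addition theorem), +0.224622

This sum is the spherical-harmonic addition theorem: it equals the Legendre polynomial P_l(cos γ) of the angle γ between the two directions.
Expand P_3 via completeness: Σ_{m} conj(Y_{3,m}) at Ω₁ times Y_{3,m} at Ω₂ —
  m=-3: (-0.24746 + 0.19480j) × (-0.14406 - 0.30520j) = 0.09510 + 0.04746j  (running Σ = 0.09510 + 0.04746j)
  m=-2: (-0.02765 + 0.34924j) × (0.23502 + 0.22035j) = -0.08345 + 0.07599j  (running Σ = 0.01165 + 0.12345j)
  m=-1: (-0.02897 - 0.03136j) × (0.09543 + 0.03774j) = -0.00158 - 0.00409j  (running Σ = 0.01007 + 0.11936j)
  m=0: (-0.33101 + 0.00000j) × (-0.31718 + 0.00000j) = 0.10499 + 0.00000j  (running Σ = 0.11506 + 0.11936j)
  m=1: (0.02897 - 0.03136j) × (-0.09543 + 0.03774j) = -0.00158 + 0.00409j  (running Σ = 0.11347 + 0.12345j)
  m=2: (-0.02765 - 0.34924j) × (0.23502 - 0.22035j) = -0.08345 - 0.07599j  (running Σ = 0.03002 + 0.04746j)
  m=3: (0.24746 + 0.19480j) × (0.14406 - 0.30520j) = 0.09510 - 0.04746j  (running Σ = 0.12512 + 0.00000j)
Total Σ_m = 0.12512 + 0.00000j. Multiply by 1.795196: 0.22462 + 0.00000j. P_3(cos γ) = 0.224622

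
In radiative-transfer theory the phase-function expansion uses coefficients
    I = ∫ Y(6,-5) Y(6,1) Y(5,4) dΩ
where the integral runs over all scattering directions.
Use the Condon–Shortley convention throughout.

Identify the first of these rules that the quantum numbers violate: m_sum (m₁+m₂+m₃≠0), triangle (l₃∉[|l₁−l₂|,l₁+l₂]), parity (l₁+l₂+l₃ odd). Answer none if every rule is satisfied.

azimuthal sum: -5 + 1 + 4 = 0  ✓
0 ≤ 5 ≤ 12 (triangle on l)  ✓
L = 6 + 6 + 5 = 17 (odd)  ✗

parity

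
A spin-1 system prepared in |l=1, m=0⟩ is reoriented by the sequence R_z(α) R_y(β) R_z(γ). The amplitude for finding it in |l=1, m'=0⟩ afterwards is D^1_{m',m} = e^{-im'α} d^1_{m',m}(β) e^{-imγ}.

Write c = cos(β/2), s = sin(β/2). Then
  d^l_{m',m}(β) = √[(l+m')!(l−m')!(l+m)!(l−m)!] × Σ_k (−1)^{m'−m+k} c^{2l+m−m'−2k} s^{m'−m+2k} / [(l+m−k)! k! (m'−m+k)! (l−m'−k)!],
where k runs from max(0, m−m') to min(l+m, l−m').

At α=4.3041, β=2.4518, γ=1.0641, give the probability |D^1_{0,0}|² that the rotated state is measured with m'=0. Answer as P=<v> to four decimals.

D^1_{0,0}(4.3041,2.4518,1.0641) = e^{-i·0·4.3041}·d^1_{0,0}(2.4518)·e^{-i·0·1.0641}. Compute d first:
Half-angle: c=0.338099, s=0.941111. N=√(1·1·1·1)=1.000000
k: max(0,(0)−(0))=0 … min(1+(0),1−(0))=1
  k=0: (−1)^0·1.0000/(1)·0.3381^2·0.9411^0 = +0.114311
  k=1: (−1)^1·1.0000/(1)·0.3381^0·0.9411^2 = -0.885689
d^1_{0,0}(2.4518) = +0.114311 -0.885689 = -0.771378
|D^1_{0,0}|² = |d^1_{0,0}(β)|² = (-0.771378)² = 0.595024 (the z-rotation phases have unit modulus)

P=0.5950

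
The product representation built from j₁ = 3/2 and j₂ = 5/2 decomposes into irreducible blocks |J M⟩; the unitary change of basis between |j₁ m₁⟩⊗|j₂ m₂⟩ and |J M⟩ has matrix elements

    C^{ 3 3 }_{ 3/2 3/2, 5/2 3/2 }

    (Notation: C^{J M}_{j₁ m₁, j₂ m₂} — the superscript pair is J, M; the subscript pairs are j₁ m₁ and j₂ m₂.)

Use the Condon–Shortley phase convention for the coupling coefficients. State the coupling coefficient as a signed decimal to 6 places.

j₁+j₂−J=1  J+j₁−j₂=2  J−j₁+j₂=4  j₁+j₂+J+1=8
(j₁±m₁, j₂±m₂, J±M) = (3,0,4,1,6,0)
P² = 864
sum k=0..0:
  [0] +1/48 = 1/48
S = 1/48
C² = P²·S² = 3/8 ; C = +0.612372

+0.612372  (= +√(3/8))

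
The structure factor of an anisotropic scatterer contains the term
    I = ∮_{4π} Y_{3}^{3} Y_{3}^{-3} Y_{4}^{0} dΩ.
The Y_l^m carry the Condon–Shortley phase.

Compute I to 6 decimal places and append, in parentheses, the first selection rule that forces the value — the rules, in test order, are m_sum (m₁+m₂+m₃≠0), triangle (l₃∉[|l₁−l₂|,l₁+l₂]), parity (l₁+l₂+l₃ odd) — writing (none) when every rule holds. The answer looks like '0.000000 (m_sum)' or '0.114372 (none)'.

-0.076935 (none)

Checks pass: Σm=0; 10 even; l₃=4∈[0,6].
(2·3+1)(2·3+1)(2·4+1) = 441
Δ: 2! 4! 4! / 11! → 1/34650
sum: t=0:+1/72 t=1:−1/16 t=2:+1/72 = -5/144
3j²(3 3 4; 0 0 0) = Δ·Π!·Σ² = 2/77  (sign -1)
sum: t=0:+1/1152 = 1/1152
3j²(3 3 4; 3 -3 0) = Δ·Π!·Σ² = 1/154  (sign +1)
combine: 4πI² = 441·2/77·1/154 = 9/121
take √, sign -1: I = -0.07693494
No selection rule forces the value: the integral is nonzero (none).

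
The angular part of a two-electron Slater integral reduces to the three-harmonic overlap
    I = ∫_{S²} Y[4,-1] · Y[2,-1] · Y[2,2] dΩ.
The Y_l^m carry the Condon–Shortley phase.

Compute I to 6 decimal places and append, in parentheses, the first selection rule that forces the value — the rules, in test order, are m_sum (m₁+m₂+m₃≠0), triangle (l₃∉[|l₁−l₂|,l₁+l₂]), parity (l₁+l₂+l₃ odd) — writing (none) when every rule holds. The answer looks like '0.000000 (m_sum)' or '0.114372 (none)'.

-0.090112 (none)

Checks pass: Σm=0; 8 even; l₃=2∈[2,6].
(2·4+1)(2·2+1)(2·2+1) = 225
Δ: 4! 4! 0! / 9! → 1/630
sum: t=2:+1/16 = 1/16
3j²(4 2 2; 0 0 0) = Δ·Π!·Σ² = 2/35  (sign +1)
sum: t=1:−1/144 = -1/144
3j²(4 2 2; -1 -1 2) = Δ·Π!·Σ² = 1/126  (sign -1)
combine: 4πI² = 225·2/35·1/126 = 5/49
take √, sign -1: I = -0.09011188
No selection rule forces the value: the integral is nonzero (none).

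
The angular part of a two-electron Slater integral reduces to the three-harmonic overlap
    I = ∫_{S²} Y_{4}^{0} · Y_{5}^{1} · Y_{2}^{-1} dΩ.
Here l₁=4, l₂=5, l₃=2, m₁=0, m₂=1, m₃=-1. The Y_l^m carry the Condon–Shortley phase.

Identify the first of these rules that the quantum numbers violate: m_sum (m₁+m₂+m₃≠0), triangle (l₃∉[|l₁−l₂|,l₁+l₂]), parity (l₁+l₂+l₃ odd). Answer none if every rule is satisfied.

m₁+m₂+m₃ = 0 + 1 − 1 = 0  ✓
triangle: |4−5|=1 ≤ l₃=2 ≤ 4+5=9  ✓
parity: l₁+l₂+l₃ = 11 is odd  ✗

parity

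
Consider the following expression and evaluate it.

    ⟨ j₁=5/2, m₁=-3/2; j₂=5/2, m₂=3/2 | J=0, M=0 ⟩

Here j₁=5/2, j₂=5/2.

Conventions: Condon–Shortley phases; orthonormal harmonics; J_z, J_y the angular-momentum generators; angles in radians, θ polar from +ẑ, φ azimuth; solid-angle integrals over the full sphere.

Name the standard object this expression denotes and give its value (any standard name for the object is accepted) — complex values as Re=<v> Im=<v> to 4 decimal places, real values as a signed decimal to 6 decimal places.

Clebsch–Gordan coefficient, +√(1/6) ≈ +0.408248

This is a Clebsch–Gordan (vector-coupling) coefficient.
triangle: 5!×0!×0!/6! = 120/720
(j±m)!: 1!×4!×4!×1!×0!×0! = 576
prefactor² = (2J+1)×Δ×N² = 96
  k=4: +1/(4!×1!×0!×0!×0!×0!) = 1/24
Σ = 1/24  ⇒  CG² = 96×(1/24)² = 1/6
CG = +√(1/6) = +0.408248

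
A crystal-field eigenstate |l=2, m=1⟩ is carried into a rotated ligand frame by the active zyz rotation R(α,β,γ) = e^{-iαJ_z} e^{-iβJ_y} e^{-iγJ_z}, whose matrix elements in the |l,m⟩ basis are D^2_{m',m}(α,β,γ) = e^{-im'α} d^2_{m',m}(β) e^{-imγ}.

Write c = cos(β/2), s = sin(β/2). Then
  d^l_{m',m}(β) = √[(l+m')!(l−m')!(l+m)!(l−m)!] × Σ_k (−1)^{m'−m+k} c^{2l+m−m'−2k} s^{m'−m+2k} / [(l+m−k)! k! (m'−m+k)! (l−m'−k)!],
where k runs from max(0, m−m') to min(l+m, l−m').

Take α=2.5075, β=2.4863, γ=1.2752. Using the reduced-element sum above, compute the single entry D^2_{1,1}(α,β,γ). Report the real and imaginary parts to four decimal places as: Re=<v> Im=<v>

Split into d^2_{1,1}(β=2.4863) × two z-phases.
With c≡cos(β/2)=0.321815 and s≡sin(β/2)=0.946802, N=[6·1·6·1]^{1/2}=6.000000
k∈{0,1} keeps every argument non-negative
  k=0: (−1)^0·6.0000/(6)·0.3218^4·0.9468^0 = +0.010726
  k=1: (−1)^1·6.0000/(2)·0.3218^2·0.9468^2 = -0.278518
d^2_{1,1}(2.4863) = +0.010726 -0.278518 = -0.267793
Attach z-rotation phases: D = e^{-i(1)(2.5075)}·(-0.267793)·e^{-i(1)(1.2752)} = +0.214618-0.160162i

Re=0.2146 Im=-0.1602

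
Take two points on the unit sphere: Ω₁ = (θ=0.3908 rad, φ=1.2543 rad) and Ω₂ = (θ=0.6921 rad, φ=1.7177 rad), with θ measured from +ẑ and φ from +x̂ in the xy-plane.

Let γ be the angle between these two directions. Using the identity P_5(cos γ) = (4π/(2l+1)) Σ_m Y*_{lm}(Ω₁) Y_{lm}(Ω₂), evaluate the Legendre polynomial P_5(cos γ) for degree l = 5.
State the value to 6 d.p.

0.178278

Term-by-term m-sum for l=5 (normalisation 4π/11 = 1.142397):
  [-5]  conj(Y_{5,-5})(Ω₁) = (0.003722, -0.000043) ; Y_{5,-5}(Ω₂) = (-0.032923, -0.036456) ; Δ = (-0.000124, -0.000134)
  [-4]  conj(Y_{5,-4})(Ω₁) = (0.008575, -0.027257) ; Y_{5,-4}(Ω₂) = (0.155972, -0.103894) ; Δ = (-0.001494, -0.005142)
  [-3]  conj(Y_{5,-3})(Ω₁) = (-0.104082, -0.074511) ; Y_{5,-3}(Ω₂) = (0.166249, 0.352484) ; Δ = (0.008960, -0.049075)
  [-2]  conj(Y_{5,-2})(Ω₁) = (-0.286850, 0.210464) ; Y_{5,-2}(Ω₂) = (-0.395835, 0.119765) ; Δ = (0.088339, -0.117664)
  [-1]  conj(Y_{5,-1})(Ω₁) = (0.166289, 0.507744) ; Y_{5,-1}(Ω₂) = (-0.002393, -0.016173) ; Δ = (0.007814, -0.003904)
  [+0]  conj(Y_{5,0})(Ω₁) = (0.129820, -0.000000) ; Y_{5,0}(Ω₂) = (-0.392331, 0.000000) ; Δ = (-0.050933, 0.000000)
  [+1]  conj(Y_{5,1})(Ω₁) = (-0.166289, 0.507744) ; Y_{5,1}(Ω₂) = (0.002393, -0.016173) ; Δ = (0.007814, 0.003904)
  [+2]  conj(Y_{5,2})(Ω₁) = (-0.286850, -0.210464) ; Y_{5,2}(Ω₂) = (-0.395835, -0.119765) ; Δ = (0.088339, 0.117664)
  [+3]  conj(Y_{5,3})(Ω₁) = (0.104082, -0.074511) ; Y_{5,3}(Ω₂) = (-0.166249, 0.352484) ; Δ = (0.008960, 0.049075)
  [+4]  conj(Y_{5,4})(Ω₁) = (0.008575, 0.027257) ; Y_{5,4}(Ω₂) = (0.155972, 0.103894) ; Δ = (-0.001494, 0.005142)
  [+5]  conj(Y_{5,5})(Ω₁) = (-0.003722, -0.000043) ; Y_{5,5}(Ω₂) = (0.032923, -0.036456) ; Δ = (-0.000124, 0.000134)
Accumulated sum (0.156056, 0.000000); after 4π/(2l+1) scaling, (0.178278, 0.000000) ⇒ P_5 = 0.178278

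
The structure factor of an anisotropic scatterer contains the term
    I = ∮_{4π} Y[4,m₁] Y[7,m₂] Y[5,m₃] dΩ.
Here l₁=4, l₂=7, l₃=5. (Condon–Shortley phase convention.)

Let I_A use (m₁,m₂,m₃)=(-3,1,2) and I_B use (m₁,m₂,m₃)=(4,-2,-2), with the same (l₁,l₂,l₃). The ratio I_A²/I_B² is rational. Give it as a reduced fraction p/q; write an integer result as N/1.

25/12

Shared (l₁,l₂,l₃)=(4,7,5): N and (l;000)² cancel in I_A²/I_B².
A: Δ = 6!·2!·8!/17! = 1/6126120; Racah Σ t=5..6: t=5:−1/172800 t=6:+1/1036800 = -1/207360; ⇒ 3j(4 7 5; -3 1 2)² = 245/14586, sgn +1
B: Δ = 6!·2!·8!/17! = 1/6126120; Racah Σ t=0..0: t=0:+1/1036800 = 1/1036800; ⇒ 3j(4 7 5; 4 -2 -2)² = 98/12155, sgn -1
I_A²/I_B² = (245/14586)/(98/12155) = 25/12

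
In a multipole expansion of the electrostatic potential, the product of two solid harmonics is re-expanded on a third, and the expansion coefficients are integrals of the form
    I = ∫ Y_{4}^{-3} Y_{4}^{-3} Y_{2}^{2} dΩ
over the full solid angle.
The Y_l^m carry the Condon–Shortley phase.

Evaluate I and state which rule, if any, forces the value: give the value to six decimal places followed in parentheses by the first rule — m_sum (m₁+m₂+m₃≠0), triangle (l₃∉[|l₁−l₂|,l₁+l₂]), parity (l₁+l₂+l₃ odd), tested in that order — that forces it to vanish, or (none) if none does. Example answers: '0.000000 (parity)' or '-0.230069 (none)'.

0.000000 (m_sum)

Σmᵢ = -4 ≠ 0, so the φ-integral vanishes; I = 0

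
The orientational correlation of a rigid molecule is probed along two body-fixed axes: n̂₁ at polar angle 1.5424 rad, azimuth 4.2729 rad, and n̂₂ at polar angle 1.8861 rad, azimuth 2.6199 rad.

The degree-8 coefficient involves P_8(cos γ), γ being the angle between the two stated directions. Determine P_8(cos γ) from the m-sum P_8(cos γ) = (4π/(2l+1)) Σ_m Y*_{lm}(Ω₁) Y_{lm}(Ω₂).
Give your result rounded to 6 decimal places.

0.202248

Expand P_8 via completeness: Σ_{m} conj(Y_{8,m}) at Ω₁ times Y_{8,m} at Ω₂ —
  m=-8: (-0.478194, 0.187854) × (-0.176509, -0.295233) = (0.139866, 0.108021)  (running Σ = (0.139866, 0.108021))
  m=-7: (0.003801, -0.058248) × (-0.391629, -0.219193) = (-0.014256, 0.021978)  (running Σ = (0.125610, 0.129999))
  m=-6: (-0.324721, -0.179365) × (-0.122970, 0.001406) = (0.040183, 0.021600)  (running Σ = (0.165793, 0.151599))
  m=-5: (0.055764, -0.040373) × (0.262695, -0.155024) = (0.008390, -0.019250)  (running Σ = (0.174183, 0.132349))
  m=-4: (-0.061530, -0.324907) × (0.122604, -0.216146) = (-0.077771, -0.026536)  (running Σ = (0.096412, 0.105813))
  m=-3: (0.071454, 0.018423) × (0.001145, 0.200246) = (-0.003607, 0.014330)  (running Σ = (0.092805, 0.120143))
  m=-2: (0.200150, -0.241611) × (0.143527, 0.246422) = (0.088265, 0.014644)  (running Σ = (0.181070, 0.134786))
  m=-1: (0.032299, 0.068698) × (-0.130022, -0.074738) = (0.000935, -0.011346)  (running Σ = (0.182005, 0.123440))
  m=0: (0.308848, -0.000000) × (-0.292715, 0.000000) = (-0.090405, 0.000000)  (running Σ = (0.091600, 0.123440))
  m=1: (-0.032299, 0.068698) × (0.130022, -0.074738) = (0.000935, 0.011346)  (running Σ = (0.092535, 0.134786))
  m=2: (0.200150, 0.241611) × (0.143527, -0.246422) = (0.088265, -0.014644)  (running Σ = (0.180800, 0.120143))
  m=3: (-0.071454, 0.018423) × (-0.001145, 0.200246) = (-0.003607, -0.014330)  (running Σ = (0.177193, 0.105813))
  m=4: (-0.061530, 0.324907) × (0.122604, 0.216146) = (-0.077771, 0.026536)  (running Σ = (0.099422, 0.132349))
  m=5: (-0.055764, -0.040373) × (-0.262695, -0.155024) = (0.008390, 0.019250)  (running Σ = (0.107812, 0.151599))
  m=6: (-0.324721, 0.179365) × (-0.122970, -0.001406) = (0.040183, -0.021600)  (running Σ = (0.147995, 0.129999))
  m=7: (-0.003801, -0.058248) × (0.391629, -0.219193) = (-0.014256, -0.021978)  (running Σ = (0.133739, 0.108021))
  m=8: (-0.478194, -0.187854) × (-0.176509, 0.295233) = (0.139866, -0.108021)  (running Σ = (0.273605, -0.000000))
Accumulated sum (0.273605, -0.000000); after 4π/(2l+1) scaling, (0.202248, -0.000000) ⇒ P_8 = 0.202248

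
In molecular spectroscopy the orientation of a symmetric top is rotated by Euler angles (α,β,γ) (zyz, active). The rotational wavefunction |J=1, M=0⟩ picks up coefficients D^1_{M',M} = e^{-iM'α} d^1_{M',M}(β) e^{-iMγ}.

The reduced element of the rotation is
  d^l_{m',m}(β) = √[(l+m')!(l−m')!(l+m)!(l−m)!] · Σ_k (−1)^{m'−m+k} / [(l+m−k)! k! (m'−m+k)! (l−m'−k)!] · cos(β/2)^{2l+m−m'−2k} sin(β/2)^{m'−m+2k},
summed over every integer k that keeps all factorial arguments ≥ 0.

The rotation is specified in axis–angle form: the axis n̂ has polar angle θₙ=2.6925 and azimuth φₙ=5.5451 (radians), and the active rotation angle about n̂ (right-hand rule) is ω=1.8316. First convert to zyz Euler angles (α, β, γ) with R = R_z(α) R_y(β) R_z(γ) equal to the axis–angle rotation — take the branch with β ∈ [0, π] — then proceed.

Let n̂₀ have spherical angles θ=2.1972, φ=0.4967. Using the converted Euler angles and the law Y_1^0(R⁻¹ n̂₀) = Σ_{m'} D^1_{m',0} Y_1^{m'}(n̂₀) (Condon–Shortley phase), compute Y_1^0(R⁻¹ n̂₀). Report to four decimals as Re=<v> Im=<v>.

Re=-0.4395 Im=0.0000

Axis–angle → zyz. n̂ = (sinθₙcosφₙ, sinθₙsinφₙ, cosθₙ) = (+0.321165, -0.292127, -0.900841), ω = 1.8316.
R = I cosω + sinω [n̂]ₓ + (1−cosω) n̂n̂ᵀ gives
  R = [-0.128113, +0.752365, -0.646169; -0.988391, -0.150514, +0.020713; -0.081674, +0.641321, +0.762913]
β = atan2(√(R₁₃²+R₂₃²), R₃₃) = 0.702989; α = atan2(R₂₃, R₁₃) mod 2π = 3.109548; γ = atan2(R₃₂, −R₃₁) mod 2π = 1.444126
Need the full column D^1_{m',0} for m'=−1..1 at α=3.1095, β=0.7030, γ=1.4441.
cos(β/2)=0.938859, sin(β/2)=0.344301
d^1_{-1,0}: single k=1 term ⇒ +0.457145;  D = -0.456911+0.014647i
d^1_{0,0}: k∈[0..1] ⇒ +0.881457 -0.118543 = +0.762913;  D = +0.762913+0.000000i
d^1_{1,0}: single k=0 term ⇒ -0.457145;  D = +0.456911+0.014647i
Y_1^{m'}(θ=2.1972,φ=0.4967) and Σ D·Y over m':
  (-0.4569+0.0146i)·(+0.2461-0.1334i)  (+0.7629+0.0000i)·(-0.2864+0.0000i)  (+0.4569+0.0146i)·(-0.2461-0.1334i)
Y_1^0(R⁻¹ n̂) = -0.439488+0.000000i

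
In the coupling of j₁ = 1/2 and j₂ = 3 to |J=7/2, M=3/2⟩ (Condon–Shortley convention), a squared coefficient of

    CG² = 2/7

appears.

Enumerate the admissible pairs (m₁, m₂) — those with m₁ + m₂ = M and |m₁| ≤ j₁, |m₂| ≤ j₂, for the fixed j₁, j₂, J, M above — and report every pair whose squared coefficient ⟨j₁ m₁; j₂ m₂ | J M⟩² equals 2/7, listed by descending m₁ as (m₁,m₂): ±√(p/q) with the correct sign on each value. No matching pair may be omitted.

Admissible pairs with m₁+m₂ = M = 3/2: (-1/2,2), (1/2,1)
  (m₁,m₂)=(1/2,1): CG² = 5/7, CG = +√(5/7)
  (m₁,m₂)=(-1/2,2): CG² = 2/7, CG = +√(2/7)   ← matches the target
Pairs with CG² = 2/7: (-1/2,2): +√(2/7)

(-1/2,2): +√(2/7)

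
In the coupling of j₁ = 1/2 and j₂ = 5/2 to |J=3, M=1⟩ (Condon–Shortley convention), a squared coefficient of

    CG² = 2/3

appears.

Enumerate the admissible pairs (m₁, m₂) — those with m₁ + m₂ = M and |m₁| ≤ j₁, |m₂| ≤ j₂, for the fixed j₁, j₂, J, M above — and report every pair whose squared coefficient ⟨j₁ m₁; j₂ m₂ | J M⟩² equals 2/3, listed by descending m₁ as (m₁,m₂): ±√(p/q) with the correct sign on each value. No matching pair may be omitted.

Admissible pairs with m₁+m₂ = M = 1: (-1/2,3/2), (1/2,1/2)
  (m₁,m₂)=(1/2,1/2): CG² = 2/3, CG = +√(2/3)   ← matches the target
  (m₁,m₂)=(-1/2,3/2): CG² = 1/3, CG = +√(1/3)
Pairs with CG² = 2/3: (1/2,1/2): +√(2/3)

(1/2,1/2): +√(2/3)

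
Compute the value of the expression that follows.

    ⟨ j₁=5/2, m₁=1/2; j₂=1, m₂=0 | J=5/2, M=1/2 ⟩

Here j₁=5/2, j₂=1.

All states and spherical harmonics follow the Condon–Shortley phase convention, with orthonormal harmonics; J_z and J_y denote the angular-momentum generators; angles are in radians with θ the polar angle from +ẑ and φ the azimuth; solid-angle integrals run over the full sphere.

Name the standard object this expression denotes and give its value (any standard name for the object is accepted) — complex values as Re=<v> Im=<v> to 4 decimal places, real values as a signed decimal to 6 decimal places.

Clebsch–Gordan coefficient, +√(1/35) ≈ +0.169031

This is a Clebsch–Gordan (vector-coupling) coefficient.
j₁+j₂−J=1  J+j₁−j₂=4  J−j₁+j₂=1  j₁+j₂+J+1=7
(j₁±m₁, j₂±m₂, J±M) = (3,2,1,1,3,2)
P² = 144/35
sum k=0..1:
  [0] +1/4 = 1/4
  [1] −1/6 = -1/6
S = 1/12
C² = P²·S² = 1/35 ; C = +0.169031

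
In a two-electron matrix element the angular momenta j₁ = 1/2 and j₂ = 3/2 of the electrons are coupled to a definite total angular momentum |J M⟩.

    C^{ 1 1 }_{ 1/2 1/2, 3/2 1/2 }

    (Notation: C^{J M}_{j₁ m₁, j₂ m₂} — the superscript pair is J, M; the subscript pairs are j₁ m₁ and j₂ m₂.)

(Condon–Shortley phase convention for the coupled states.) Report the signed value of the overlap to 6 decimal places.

j₁+j₂−J=1  J+j₁−j₂=0  J−j₁+j₂=2  j₁+j₂+J+1=4
(j₁±m₁, j₂±m₂, J±M) = (1,0,2,1,2,0)
P² = 1
sum k=0..0:
  [0] +1/2 = 1/2
S = 1/2
C² = P²·S² = 1/4 ; C = +0.500000

+√(1/4) = +0.500000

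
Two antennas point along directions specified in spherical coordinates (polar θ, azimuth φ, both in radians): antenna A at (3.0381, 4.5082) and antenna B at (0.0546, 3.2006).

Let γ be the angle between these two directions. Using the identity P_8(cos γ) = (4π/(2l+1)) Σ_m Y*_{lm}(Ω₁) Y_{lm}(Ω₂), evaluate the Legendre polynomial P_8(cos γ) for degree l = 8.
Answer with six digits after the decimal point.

0.722262

Addition theorem: P_8(cos γ) = (4π/17) Σ_m Y*_{lm}(Ω₁) Y_{lm}(Ω₂), m = −8…8:
  [-8]  conj(Y_{8,-8})(Ω₁) = (-0.000000, -0.000000) ; Y_{8,-8}(Ω₂) = (0.000000, -0.000000) ; Δ = (-0.000000, -0.000000)
  [-7]  conj(Y_{8,-7})(Ω₁) = (-0.000000, -0.000000) ; Y_{8,-7}(Ω₂) = (-0.000000, 0.000000) ; Δ = (0.000000, -0.000000)
  [-6]  conj(Y_{8,-6})(Ω₁) = (-0.000002, 0.000006) ; Y_{8,-6}(Ω₂) = (0.000000, -0.000000) ; Δ = (0.000000, 0.000000)
  [-5]  conj(Y_{8,-5})(Ω₁) = (0.000096, 0.000059) ; Y_{8,-5}(Ω₂) = (-0.000004, 0.000001) ; Δ = (-0.000000, -0.000000)
  [-4]  conj(Y_{8,-4})(Ω₁) = (0.001026, -0.001093) ; Y_{8,-4}(Ω₂) = (0.000116, -0.000028) ; Δ = (0.000000, -0.000000)
  [-3]  conj(Y_{8,-3})(Ω₁) = (-0.008509, -0.012108) ; Y_{8,-3}(Ω₂) = (-0.002211, 0.000396) ; Δ = (0.000024, 0.000023)
  [-2]  conj(Y_{8,-2})(Ω₁) = (-0.095267, 0.041222) ; Y_{8,-2}(Ω₂) = (0.030028, -0.003560) ; Δ = (-0.002714, 0.001577)
  [-1]  conj(Y_{8,-1})(Ω₁) = (0.093973, 0.453812) ; Y_{8,-1}(Ω₂) = (-0.261876, 0.015471) ; Δ = (-0.031630, -0.117389)
  [+0]  conj(Y_{8,0})(Ω₁) = (0.949353, -0.000000) ; Y_{8,0}(Ω₂) = (1.101518, 0.000000) ; Δ = (1.045729, 0.000000)
  [+1]  conj(Y_{8,1})(Ω₁) = (-0.093973, 0.453812) ; Y_{8,1}(Ω₂) = (0.261876, 0.015471) ; Δ = (-0.031630, 0.117389)
  [+2]  conj(Y_{8,2})(Ω₁) = (-0.095267, -0.041222) ; Y_{8,2}(Ω₂) = (0.030028, 0.003560) ; Δ = (-0.002714, -0.001577)
  [+3]  conj(Y_{8,3})(Ω₁) = (0.008509, -0.012108) ; Y_{8,3}(Ω₂) = (0.002211, 0.000396) ; Δ = (0.000024, -0.000023)
  [+4]  conj(Y_{8,4})(Ω₁) = (0.001026, 0.001093) ; Y_{8,4}(Ω₂) = (0.000116, 0.000028) ; Δ = (0.000000, 0.000000)
  [+5]  conj(Y_{8,5})(Ω₁) = (-0.000096, 0.000059) ; Y_{8,5}(Ω₂) = (0.000004, 0.000001) ; Δ = (-0.000000, 0.000000)
  [+6]  conj(Y_{8,6})(Ω₁) = (-0.000002, -0.000006) ; Y_{8,6}(Ω₂) = (0.000000, 0.000000) ; Δ = (0.000000, -0.000000)
  [+7]  conj(Y_{8,7})(Ω₁) = (0.000000, -0.000000) ; Y_{8,7}(Ω₂) = (0.000000, 0.000000) ; Δ = (0.000000, 0.000000)
  [+8]  conj(Y_{8,8})(Ω₁) = (-0.000000, 0.000000) ; Y_{8,8}(Ω₂) = (0.000000, 0.000000) ; Δ = (-0.000000, 0.000000)
Accumulated sum (0.977089, -0.000000); after 4π/(2l+1) scaling, (0.722262, -0.000000) ⇒ P_8 = 0.722262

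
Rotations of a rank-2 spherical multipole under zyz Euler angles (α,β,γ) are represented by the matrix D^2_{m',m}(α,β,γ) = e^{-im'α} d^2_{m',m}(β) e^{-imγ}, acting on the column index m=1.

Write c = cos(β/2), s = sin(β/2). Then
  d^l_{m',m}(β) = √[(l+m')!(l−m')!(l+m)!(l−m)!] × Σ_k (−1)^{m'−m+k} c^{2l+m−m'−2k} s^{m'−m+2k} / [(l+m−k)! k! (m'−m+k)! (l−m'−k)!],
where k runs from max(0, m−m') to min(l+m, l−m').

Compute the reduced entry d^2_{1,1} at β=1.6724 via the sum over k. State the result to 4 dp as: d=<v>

d^2_{1,1}(β=1.6724) via the finite sum:
With c≡cos(β/2)=0.670288 and s≡sin(β/2)=0.742101, N=[6·1·6·1]^{1/2}=6.000000
k: max(0,(1)−(1))=0 … min(2+(1),2−(1))=1
  k=0: (−1)^0·6.0000/(6)·0.6703^4·0.7421^0 = +0.201857
  k=1: (−1)^1·6.0000/(2)·0.6703^2·0.7421^2 = -0.742284
d^2_{1,1}(1.6724) = +0.201857 -0.742284 = -0.540427

d=-0.5404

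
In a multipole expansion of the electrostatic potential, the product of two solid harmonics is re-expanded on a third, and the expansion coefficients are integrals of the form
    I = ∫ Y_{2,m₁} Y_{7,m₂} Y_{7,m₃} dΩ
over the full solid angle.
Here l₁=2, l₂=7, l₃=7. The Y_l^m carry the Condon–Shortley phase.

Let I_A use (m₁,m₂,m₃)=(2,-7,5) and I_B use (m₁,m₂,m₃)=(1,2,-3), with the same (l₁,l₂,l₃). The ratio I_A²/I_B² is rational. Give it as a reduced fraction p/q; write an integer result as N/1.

Same 2,7,7: normalisation and zero-m 3j drop out of the ratio.
A: Δ: 2! 2! 12! / 17! → 1/185640; sum: t=0:+1/1916006400 = 1/1916006400; 3j²(2 7 7; 2 -7 5) = Δ·Π!·Σ² = 1/340  (sign +1)
B: Δ: 2! 2! 12! / 17! → 1/185640; sum: t=0:+1/4354560 t=1:−1/1935360 = -1/3483648; 3j²(2 7 7; 1 2 -3) = Δ·Π!·Σ² = 125/12376  (sign -1)
I_A²/I_B² = (1/340)/(125/12376) = 182/625

182/625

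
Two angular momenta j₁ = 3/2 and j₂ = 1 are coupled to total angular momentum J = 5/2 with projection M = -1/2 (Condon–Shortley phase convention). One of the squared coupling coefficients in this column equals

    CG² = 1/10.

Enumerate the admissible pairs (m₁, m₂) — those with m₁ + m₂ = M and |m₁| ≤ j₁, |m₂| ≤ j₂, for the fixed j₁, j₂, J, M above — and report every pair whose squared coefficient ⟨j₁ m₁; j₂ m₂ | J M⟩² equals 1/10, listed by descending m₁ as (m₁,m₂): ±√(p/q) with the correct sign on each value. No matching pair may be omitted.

Admissible pairs with m₁+m₂ = M = -1/2: (-3/2,1), (-1/2,0), (1/2,-1)
  (m₁,m₂)=(1/2,-1): CG² = 3/10, CG = +√(3/10)
  (m₁,m₂)=(-1/2,0): CG² = 3/5, CG = +√(3/5)
  (m₁,m₂)=(-3/2,1): CG² = 1/10, CG = +√(1/10)   ← matches the target
Pairs with CG² = 1/10: (-3/2,1): +√(1/10)

(-3/2,1): +√(1/10)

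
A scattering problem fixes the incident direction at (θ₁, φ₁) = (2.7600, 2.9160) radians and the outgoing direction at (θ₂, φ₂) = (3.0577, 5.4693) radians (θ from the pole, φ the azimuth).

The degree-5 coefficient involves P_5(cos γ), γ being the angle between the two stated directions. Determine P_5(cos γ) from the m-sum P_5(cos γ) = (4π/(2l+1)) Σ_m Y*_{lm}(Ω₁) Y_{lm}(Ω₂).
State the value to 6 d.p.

Term-by-term m-sum for l=5 (normalisation 4π/11 = 1.142397):
  term(m=-5) = (0.000000, -0.000000)   from Y*(Ω₁)=(-0.001424, 0.003004), Y(Ω₂)=(-0.000001, -0.000002)
  term(m=-4) = (-0.000001, 0.000001)   from Y*(Ω₁)=(-0.016236, 0.020560), Y(Ω₂)=(0.000072, 0.000008)
  term(m=-3) = (0.000038, -0.000191)   from Y*(Ω₁)=(-0.094042, 0.075549), Y(Ω₂)=(-0.001236, 0.001041)
  term(m=-2) = (0.003114, 0.007486)   from Y*(Ω₁)=(-0.310930, 0.150651), Y(Ω₂)=(0.001336, -0.023428)
  term(m=-1) = (-0.093953, -0.062675)   from Y*(Ω₁)=(-0.525546, 0.120612), Y(Ω₂)=(0.143827, 0.152265)
  term(m=+0) = (0.139140, 0.000000)   from Y*(Ω₁)=(-0.156893, -0.000000), Y(Ω₂)=(-0.886851, 0.000000)
  term(m=+1) = (-0.093953, 0.062675)   from Y*(Ω₁)=(0.525546, 0.120612), Y(Ω₂)=(-0.143827, 0.152265)
  term(m=+2) = (0.003114, -0.007486)   from Y*(Ω₁)=(-0.310930, -0.150651), Y(Ω₂)=(0.001336, 0.023428)
  term(m=+3) = (0.000038, 0.000191)   from Y*(Ω₁)=(0.094042, 0.075549), Y(Ω₂)=(0.001236, 0.001041)
  term(m=+4) = (-0.000001, -0.000001)   from Y*(Ω₁)=(-0.016236, -0.020560), Y(Ω₂)=(0.000072, -0.000008)
  term(m=+5) = (0.000000, 0.000000)   from Y*(Ω₁)=(0.001424, 0.003004), Y(Ω₂)=(0.000001, -0.000002)
Total Σ_m = (-0.042465, -0.000000). Multiply by 1.142397: (-0.048512, -0.000000). P_5(cos γ) = -0.048512

-0.048512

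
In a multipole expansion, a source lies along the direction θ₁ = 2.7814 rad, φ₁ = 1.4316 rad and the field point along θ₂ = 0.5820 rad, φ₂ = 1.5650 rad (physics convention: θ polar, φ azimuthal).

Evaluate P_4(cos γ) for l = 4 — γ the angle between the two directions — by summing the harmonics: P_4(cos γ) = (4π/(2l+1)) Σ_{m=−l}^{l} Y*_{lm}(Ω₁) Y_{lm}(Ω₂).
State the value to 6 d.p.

Addition theorem: P_4(cos γ) = (4π/9) Σ_m Y*_{lm}(Ω₁) Y_{lm}(Ω₂), m = −4…4:
  term(m=-4) = (0.000238, -0.000140)   from Y*(Ω₁)=(0.005798, -0.003609), Y(Ω₂)=(0.040394, 0.000937)
  term(m=-3) = (-0.008203, 0.003470)   from Y*(Ω₁)=(0.020799, 0.046879), Y(Ω₂)=(-0.003020, 0.173647)
  term(m=-2) = (0.080758, -0.022073)   from Y*(Ω₁)=(-0.204991, 0.058589), Y(Ω₂)=(-0.392659, -0.004552)
  term(m=-1) = (-0.198237, 0.026603)   from Y*(Ω₁)=(-0.067775, -0.483753), Y(Ω₂)=(0.002373, -0.409456)
  term(m=+0) = (-0.035606, 0.000000)   from Y*(Ω₁)=(0.377775, -0.000000), Y(Ω₂)=(-0.094253, 0.000000)
  term(m=+1) = (-0.198237, -0.026603)   from Y*(Ω₁)=(0.067775, -0.483753), Y(Ω₂)=(-0.002373, -0.409456)
  term(m=+2) = (0.080758, 0.022073)   from Y*(Ω₁)=(-0.204991, -0.058589), Y(Ω₂)=(-0.392659, 0.004552)
  term(m=+3) = (-0.008203, -0.003470)   from Y*(Ω₁)=(-0.020799, 0.046879), Y(Ω₂)=(0.003020, 0.173647)
  term(m=+4) = (0.000238, 0.000140)   from Y*(Ω₁)=(0.005798, 0.003609), Y(Ω₂)=(0.040394, -0.000937)
Σ over m = (-0.286494, 0.000000); ×(4π/9) → (-0.400022, 0.000000). Real part: -0.400022

-0.400022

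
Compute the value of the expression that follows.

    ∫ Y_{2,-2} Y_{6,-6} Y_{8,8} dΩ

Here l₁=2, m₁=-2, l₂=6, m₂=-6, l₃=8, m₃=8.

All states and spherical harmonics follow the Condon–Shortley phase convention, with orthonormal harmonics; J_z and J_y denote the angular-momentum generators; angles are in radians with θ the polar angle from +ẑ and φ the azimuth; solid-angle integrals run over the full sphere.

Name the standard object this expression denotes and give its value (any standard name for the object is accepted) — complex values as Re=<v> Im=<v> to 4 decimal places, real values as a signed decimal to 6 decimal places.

Gaunt coefficient, +0.362034

This is a Gaunt coefficient — the integral of a triple product of spherical harmonics over the sphere.
m-sum 0 ✓  L=16 even ✓  4≤8≤8 ✓
Π(2lᵢ+1) = 5×13×17 = 1105
triangle coeff Δ(2,6,8) = 1/30940
Σ_t [0,0]: t=0:+1/2073600 = 1/2073600
(3j)²=28/1105 [(2 6 8; 0 0 0)], sign=+1
Σ_t [0,0]: t=0:+1/11496038400 = 1/11496038400
(3j)²=1/17 [(2 6 8; -2 -6 8)], sign=+1
⇒ 4πI² = 28/17
I = (+1)√(28/17/(4π)) = 0.36203422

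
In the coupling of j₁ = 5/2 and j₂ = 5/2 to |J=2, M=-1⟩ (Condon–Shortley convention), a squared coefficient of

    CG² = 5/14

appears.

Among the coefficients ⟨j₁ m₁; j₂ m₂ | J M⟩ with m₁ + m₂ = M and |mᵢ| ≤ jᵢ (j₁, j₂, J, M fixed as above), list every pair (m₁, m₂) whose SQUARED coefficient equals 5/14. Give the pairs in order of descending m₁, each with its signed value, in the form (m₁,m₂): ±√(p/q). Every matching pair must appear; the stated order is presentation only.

Admissible pairs with m₁+m₂ = M = -1: (-5/2,3/2), (-3/2,1/2), (-1/2,-1/2), (1/2,-3/2), (3/2,-5/2)
  (m₁,m₂)=(3/2,-5/2): CG² = 5/14, CG = +√(5/14)   ← matches the target
  (m₁,m₂)=(1/2,-3/2): CG² = 1/7, CG = −√(1/7)
  (m₁,m₂)=(-1/2,-1/2): CG² = 0/1, CG = 0
  (m₁,m₂)=(-3/2,1/2): CG² = 1/7, CG = +√(1/7)
  (m₁,m₂)=(-5/2,3/2): CG² = 5/14, CG = −√(5/14)   ← matches the target
Pairs with CG² = 5/14: (3/2,-5/2): +√(5/14); (-5/2,3/2): −√(5/14)

(3/2,-5/2): +√(5/14); (-5/2,3/2): −√(5/14)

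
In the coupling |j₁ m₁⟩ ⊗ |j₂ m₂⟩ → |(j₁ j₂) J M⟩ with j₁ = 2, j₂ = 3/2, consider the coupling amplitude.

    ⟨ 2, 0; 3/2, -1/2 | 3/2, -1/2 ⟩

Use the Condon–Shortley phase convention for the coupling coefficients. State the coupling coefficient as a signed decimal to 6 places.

−√(1/5) = -0.447214

j₁+j₂−J=2  J+j₁−j₂=2  J−j₁+j₂=1  j₁+j₂+J+1=6
(j₁±m₁, j₂±m₂, J±M) = (2,2,1,2,1,2)
P² = 16/45
sum k=0..1:
  [0] +1/4 = 1/4
  [1] −1/1 = -1
S = -3/4
C² = P²·S² = 1/5 ; C = -0.447214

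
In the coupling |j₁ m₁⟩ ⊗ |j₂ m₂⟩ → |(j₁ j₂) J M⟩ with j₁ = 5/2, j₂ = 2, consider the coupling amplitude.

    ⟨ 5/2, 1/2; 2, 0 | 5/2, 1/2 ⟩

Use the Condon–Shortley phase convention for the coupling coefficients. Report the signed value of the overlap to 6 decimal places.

−√(8/35) ≈ -0.478091

j₁+j₂−J=2  J+j₁−j₂=3  J−j₁+j₂=2  j₁+j₂+J+1=8
(j₁±m₁, j₂±m₂, J±M) = (3,2,2,2,3,2)
P² = 72/35
sum k=0..2:
  [0] +1/8 = 1/8
  [1] −1/2 = -1/2
  [2] +1/24 = 1/24
S = -1/3
C² = P²·S² = 8/35 ; C = -0.478091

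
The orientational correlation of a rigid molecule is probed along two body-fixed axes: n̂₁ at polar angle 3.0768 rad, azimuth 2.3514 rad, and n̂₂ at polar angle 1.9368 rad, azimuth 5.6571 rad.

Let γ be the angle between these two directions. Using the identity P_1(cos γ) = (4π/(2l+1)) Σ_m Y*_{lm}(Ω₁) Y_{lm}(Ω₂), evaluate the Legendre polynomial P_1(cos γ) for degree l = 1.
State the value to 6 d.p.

0.297489

Term-by-term m-sum for l=1 (normalisation 4π/3 = 4.188790):
  term(m=-1) = -0.007120+0.001179i   from Y*(Ω₁)=-0.015742+0.015894i, Y(Ω₂)=+0.261420+0.189042i
  term(m=+0) = +0.085260+0.000000i   from Y*(Ω₁)=-0.487577-0.000000i, Y(Ω₂)=-0.174864+0.000000i
  term(m=+1) = -0.007120-0.001179i   from Y*(Ω₁)=+0.015742+0.015894i, Y(Ω₂)=-0.261420+0.189042i
Σ over m = +0.071020+0.000000i; ×(4π/3) → +0.297489+0.000000i. Real part: 0.297489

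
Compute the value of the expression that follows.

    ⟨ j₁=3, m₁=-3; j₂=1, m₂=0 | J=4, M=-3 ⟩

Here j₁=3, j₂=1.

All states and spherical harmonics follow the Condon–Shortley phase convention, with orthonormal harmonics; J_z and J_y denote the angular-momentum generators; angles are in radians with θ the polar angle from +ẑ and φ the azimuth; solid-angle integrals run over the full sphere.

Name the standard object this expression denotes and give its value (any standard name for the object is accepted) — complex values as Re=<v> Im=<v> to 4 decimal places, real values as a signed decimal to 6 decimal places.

Clebsch–Gordan coefficient, +√(1/4) ≈ +0.500000

This is a Clebsch–Gordan (vector-coupling) coefficient.
j₁+j₂−J=0  J+j₁−j₂=6  J−j₁+j₂=2  j₁+j₂+J+1=9
(j₁±m₁, j₂±m₂, J±M) = (0,6,1,1,1,7)
P² = 129600
sum k=0..0:
  [0] +1/720 = 1/720
S = 1/720
C² = P²·S² = 1/4 ; C = +0.500000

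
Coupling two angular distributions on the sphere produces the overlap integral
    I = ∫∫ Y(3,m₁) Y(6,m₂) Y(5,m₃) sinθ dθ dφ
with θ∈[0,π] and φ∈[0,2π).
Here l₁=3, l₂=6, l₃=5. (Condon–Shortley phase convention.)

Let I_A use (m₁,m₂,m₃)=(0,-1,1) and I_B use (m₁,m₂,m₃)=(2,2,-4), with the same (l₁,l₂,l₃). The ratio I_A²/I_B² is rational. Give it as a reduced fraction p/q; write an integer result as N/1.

7/9

Same 3,6,5: normalisation and zero-m 3j drop out of the ratio.
A: Δ: 4! 2! 8! / 15! → 1/675675; sum: t=1:−1/6912 t=2:+1/2880 t=3:−1/17280 = 1/6912; 3j²(3 6 5; 0 -1 1) = Δ·Π!·Σ² = 5/429  (sign +1)
B: Δ: 4! 2! 8! / 15! → 1/675675; sum: t=0:+1/967680 t=1:−1/60480 = -1/64512; 3j²(3 6 5; 2 2 -4) = Δ·Π!·Σ² = 15/1001  (sign +1)
I_A²/I_B² = (5/429)/(15/1001) = 7/9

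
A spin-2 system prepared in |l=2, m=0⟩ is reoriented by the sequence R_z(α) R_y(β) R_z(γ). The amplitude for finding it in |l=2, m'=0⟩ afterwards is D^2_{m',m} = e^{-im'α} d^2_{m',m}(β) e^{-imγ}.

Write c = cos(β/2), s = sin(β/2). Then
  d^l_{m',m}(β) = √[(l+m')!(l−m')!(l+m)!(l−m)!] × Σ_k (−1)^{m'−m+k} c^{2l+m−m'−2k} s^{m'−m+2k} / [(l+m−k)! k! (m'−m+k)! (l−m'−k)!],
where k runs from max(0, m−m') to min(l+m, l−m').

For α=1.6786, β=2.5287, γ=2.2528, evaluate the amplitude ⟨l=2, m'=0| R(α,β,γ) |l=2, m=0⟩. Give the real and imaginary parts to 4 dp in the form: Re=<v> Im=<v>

Re=0.5037 Im=0.0000

D^2_{0,0}(1.6786,2.5287,2.2528) = e^{-i·0·1.6786}·d^2_{0,0}(2.5287)·e^{-i·0·2.2528}. Compute d first:
With c≡cos(β/2)=0.301672 and s≡sin(β/2)=0.953412, N=[2·2·2·2]^{1/2}=4.000000
k∈{0,1,2} keeps every argument non-negative
  k=0: (−1)^0·4.0000/(4)·0.3017^4·0.9534^0 = +0.008282
  k=1: (−1)^1·4.0000/(1)·0.3017^2·0.9534^2 = -0.330896
  k=2: (−1)^2·4.0000/(4)·0.3017^0·0.9534^4 = +0.826270
d^2_{0,0}(2.5287) = +0.008282 -0.330896 +0.826270 = +0.503655
Phases: e^{-i·(0)·1.6786}=+1.000000+0.000000i, e^{-i·(0)·2.2528}=+1.000000+0.000000i ⇒ D=+0.503655+0.000000i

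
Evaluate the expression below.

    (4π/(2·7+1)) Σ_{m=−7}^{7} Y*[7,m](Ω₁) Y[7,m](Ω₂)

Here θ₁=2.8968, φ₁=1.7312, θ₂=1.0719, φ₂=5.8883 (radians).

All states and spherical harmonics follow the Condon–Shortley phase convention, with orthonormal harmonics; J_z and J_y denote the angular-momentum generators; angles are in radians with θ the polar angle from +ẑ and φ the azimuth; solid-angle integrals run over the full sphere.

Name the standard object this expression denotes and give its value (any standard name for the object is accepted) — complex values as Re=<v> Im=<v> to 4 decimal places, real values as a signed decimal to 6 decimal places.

Legendre polynomial (addition theorem), -0.320363

This sum is the spherical-harmonic addition theorem: it equals the Legendre polynomial P_l(cos γ) of the angle γ between the two directions.
Expand P_7 via completeness: Σ_{m} conj(Y_{7,m}) at Ω₁ times Y_{7,m} at Ω₂ —
  m=-7: (0.000022, -0.000011) × (-0.187137, 0.074180) = (-0.000003, 0.000004)  (running Σ = (-0.000003, 0.000004))
  m=-6: (0.000210, 0.000302) × (-0.293979, 0.286366) = (-0.000148, -0.000029)  (running Σ = (-0.000152, -0.000025))
  m=-5: (-0.002478, 0.002397) × (-0.148674, 0.348119) = (-0.000466, -0.001219)  (running Σ = (-0.000618, -0.001244))
  m=-4: (-0.018175, -0.013578) × (0.000044, -0.005016) = (-0.000069, 0.000091)  (running Σ = (-0.000686, -0.001153))
  m=-3: (0.049255, -0.094330) × (-0.130195, -0.320243) = (-0.036621, -0.003492)  (running Σ = (-0.037308, -0.004645))
  m=-2: (0.322834, 0.107273) × (-0.109208, -0.110167) = (-0.023438, -0.047281)  (running Σ = (-0.060746, -0.051926))
  m=-1: (-0.102042, 0.630689) × (0.264580, 0.110271) = (-0.096545, 0.155615)  (running Σ = (-0.157291, 0.103689))
  m=0: (-0.349484, -0.000000) × (0.194069, 0.000000) = (-0.067824, -0.000000)  (running Σ = (-0.225115, 0.103689))
  m=1: (0.102042, 0.630689) × (-0.264580, 0.110271) = (-0.096545, -0.155615)  (running Σ = (-0.321659, -0.051926))
  m=2: (0.322834, -0.107273) × (-0.109208, 0.110167) = (-0.023438, 0.047281)  (running Σ = (-0.345097, -0.004645))
  m=3: (-0.049255, -0.094330) × (0.130195, -0.320243) = (-0.036621, 0.003492)  (running Σ = (-0.381719, -0.001153))
  m=4: (-0.018175, 0.013578) × (0.000044, 0.005016) = (-0.000069, -0.000091)  (running Σ = (-0.381788, -0.001244))
  m=5: (0.002478, 0.002397) × (0.148674, 0.348119) = (-0.000466, 0.001219)  (running Σ = (-0.382254, -0.000025))
  m=6: (0.000210, -0.000302) × (-0.293979, -0.286366) = (-0.000148, 0.000029)  (running Σ = (-0.382402, 0.000004))
  m=7: (-0.000022, -0.000011) × (0.187137, 0.074180) = (-0.000003, -0.000004)  (running Σ = (-0.382405, 0.000000))
Accumulated sum (-0.382405, 0.000000); after 4π/(2l+1) scaling, (-0.320363, 0.000000) ⇒ P_7 = -0.320363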